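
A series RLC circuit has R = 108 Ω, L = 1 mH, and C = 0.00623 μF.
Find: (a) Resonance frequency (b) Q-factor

Step 1 — Resonance condition Im(Z)=0 gives ω₀ = 1/√(LC).
Step 2 — ω₀ = 1/√(0.001·6.23e-09) = 4.006e+05 rad/s.
Step 3 — f₀ = ω₀/(2π) = 6.376e+04 Hz.
Step 4 — Series Q: Q = ω₀L/R = 4.006e+05·0.001/108 = 3.71.

(a) f₀ = 6.376e+04 Hz  (b) Q = 3.71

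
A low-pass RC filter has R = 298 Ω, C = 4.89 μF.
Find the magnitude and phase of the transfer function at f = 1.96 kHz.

Step 1 — Angular frequency: ω = 2π·1960 = 1.232e+04 rad/s.
Step 2 — Transfer function: H(jω) = 1/(1 + jωRC).
Step 3 — Denominator: 1 + jωRC = 1 + j·1.232e+04·298·4.89e-06 = 1 + j17.95.
Step 4 — H = 0.003096 - j0.05555.
Step 5 — Magnitude: |H| = 0.05564 (-25.1 dB); phase: φ = -86.8°.

|H| = 0.05564 (-25.1 dB), φ = -86.8°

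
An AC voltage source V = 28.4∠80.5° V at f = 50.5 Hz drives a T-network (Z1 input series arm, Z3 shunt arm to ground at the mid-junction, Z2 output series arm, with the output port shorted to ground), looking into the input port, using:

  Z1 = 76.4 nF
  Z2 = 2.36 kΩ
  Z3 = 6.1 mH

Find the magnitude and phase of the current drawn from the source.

Step 1 — Angular frequency: ω = 2π·f = 2π·50.5 = 317.3 rad/s.
Step 2 — Component impedances:
  Z1: Z = 1/(jωC) = -j/(ω·C) = 0 - j4.125e+04 Ω
  Z2: Z = R = 2360 Ω
  Z3: Z = jωL = j·317.3·0.0061 = 0 + j1.936 Ω
Step 3 — With the output port shorted to ground, the output series arm Z2 runs from the junction to ground; the shunt arm Z3 also runs from the junction to ground. They appear in parallel: Z3 || Z2 = 0.001587 + j1.936 Ω.
Step 4 — Series with input arm Z1: Z_in = Z1 + (Z3 || Z2) = 0.001587 - j4.125e+04 Ω = 4.125e+04∠-90.0° Ω.
Step 5 — Source phasor: V = 28.4∠80.5° V = 4.687 + j28.01 V.
Step 6 — Ohm's law: I = V / Z_total = (4.687 + j28.01) / (0.001587 - j4.125e+04) = -0.0006791 + j0.0001136 A.
Step 7 — Convert to polar: |I| = 0.0006885 A, ∠I = 170.5°.

I = 0.0006885∠170.5° A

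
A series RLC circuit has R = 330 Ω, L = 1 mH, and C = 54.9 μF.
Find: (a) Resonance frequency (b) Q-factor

Step 1 — Resonance condition Im(Z)=0 gives ω₀ = 1/√(LC).
Step 2 — ω₀ = 1/√(0.001·5.49e-05) = 4268 rad/s.
Step 3 — f₀ = ω₀/(2π) = 679.3 Hz.
Step 4 — Series Q: Q = ω₀L/R = 4268·0.001/330 = 0.01293.

(a) f₀ = 679.3 Hz  (b) Q = 0.01293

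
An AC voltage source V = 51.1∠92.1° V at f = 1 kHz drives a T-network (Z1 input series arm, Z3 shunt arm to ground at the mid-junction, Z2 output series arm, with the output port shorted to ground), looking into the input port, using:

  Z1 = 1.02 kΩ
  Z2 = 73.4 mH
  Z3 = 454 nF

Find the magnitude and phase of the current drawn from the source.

Step 1 — Angular frequency: ω = 2π·f = 2π·1000 = 6283 rad/s.
Step 2 — Component impedances:
  Z1: Z = R = 1020 Ω
  Z2: Z = jωL = j·6283·0.0734 = 0 + j461.2 Ω
  Z3: Z = 1/(jωC) = -j/(ω·C) = 0 - j350.6 Ω
Step 3 — With the output port shorted to ground, the output series arm Z2 runs from the junction to ground; the shunt arm Z3 also runs from the junction to ground. They appear in parallel: Z3 || Z2 = 0 - j1461 Ω.
Step 4 — Series with input arm Z1: Z_in = Z1 + (Z3 || Z2) = 1020 - j1461 Ω = 1782∠-55.1° Ω.
Step 5 — Source phasor: V = 51.1∠92.1° V = -1.872 + j51.07 V.
Step 6 — Ohm's law: I = V / Z_total = (-1.872 + j51.07) / (1020 - j1461) = -0.0241 + j0.01554 A.
Step 7 — Convert to polar: |I| = 0.02867 A, ∠I = 147.2°.

I = 0.02867∠147.2° A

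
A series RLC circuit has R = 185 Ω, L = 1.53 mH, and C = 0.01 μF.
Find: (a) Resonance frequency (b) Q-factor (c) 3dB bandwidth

Step 1 — Resonance condition Im(Z)=0 gives ω₀ = 1/√(LC).
Step 2 — ω₀ = 1/√(0.00153·1e-08) = 2.557e+05 rad/s.
Step 3 — f₀ = ω₀/(2π) = 4.069e+04 Hz.
Step 4 — Series Q: Q = ω₀L/R = 2.557e+05·0.00153/185 = 2.114.
Step 5 — 3dB bandwidth: Δω = ω₀/Q = 1.209e+05 rad/s; BW = Δω/(2π) = 1.924e+04 Hz.

(a) f₀ = 4.069e+04 Hz  (b) Q = 2.114  (c) BW = 1.924e+04 Hz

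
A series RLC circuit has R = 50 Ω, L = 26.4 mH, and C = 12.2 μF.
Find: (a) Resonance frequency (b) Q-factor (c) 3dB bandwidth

Step 1 — Resonance condition Im(Z)=0 gives ω₀ = 1/√(LC).
Step 2 — ω₀ = 1/√(0.0264·1.22e-05) = 1762 rad/s.
Step 3 — f₀ = ω₀/(2π) = 280.4 Hz.
Step 4 — Series Q: Q = ω₀L/R = 1762·0.0264/50 = 0.9304.
Step 5 — 3dB bandwidth: Δω = ω₀/Q = 1894 rad/s; BW = Δω/(2π) = 301.4 Hz.

(a) f₀ = 280.4 Hz  (b) Q = 0.9304  (c) BW = 301.4 Hz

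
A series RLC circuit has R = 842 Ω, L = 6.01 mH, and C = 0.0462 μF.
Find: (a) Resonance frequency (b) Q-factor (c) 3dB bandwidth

Step 1 — Resonance: ω₀ = 1/√(LC) = 1/√(0.00601·4.62e-08) = 6.001e+04 rad/s.
Step 2 — f₀ = ω₀/(2π) = 9551 Hz.
Step 3 — Series Q: Q = ω₀L/R = 6.001e+04·0.00601/842 = 0.4284.
Step 4 — Bandwidth: Δω = ω₀/Q = 1.401e+05 rad/s; BW = Δω/(2π) = 2.23e+04 Hz.

(a) f₀ = 9551 Hz  (b) Q = 0.4284  (c) BW = 2.23e+04 Hz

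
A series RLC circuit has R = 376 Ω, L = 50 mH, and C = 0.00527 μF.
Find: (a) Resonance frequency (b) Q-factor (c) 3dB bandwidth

Step 1 — Resonance: ω₀ = 1/√(LC) = 1/√(0.05·5.27e-09) = 6.16e+04 rad/s.
Step 2 — f₀ = ω₀/(2π) = 9805 Hz.
Step 3 — Series Q: Q = ω₀L/R = 6.16e+04·0.05/376 = 8.192.
Step 4 — Bandwidth: Δω = ω₀/Q = 7520 rad/s; BW = Δω/(2π) = 1197 Hz.

(a) f₀ = 9805 Hz  (b) Q = 8.192  (c) BW = 1197 Hz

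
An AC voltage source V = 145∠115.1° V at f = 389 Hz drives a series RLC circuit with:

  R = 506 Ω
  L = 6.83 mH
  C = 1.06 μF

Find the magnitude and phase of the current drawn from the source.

Step 1 — Angular frequency: ω = 2π·f = 2π·389 = 2444 rad/s.
Step 2 — Component impedances:
  R: Z = R = 506 Ω
  L: Z = jωL = j·2444·0.00683 = 0 + j16.69 Ω
  C: Z = 1/(jωC) = -j/(ω·C) = 0 - j386 Ω
Step 3 — Series combination: Z_total = R + L + C = 506 - j369.3 Ω = 626.4∠-36.1° Ω.
Step 4 — Source phasor: V = 145∠115.1° V = -61.51 + j131.3 V.
Step 5 — Ohm's law: I = V / Z_total = (-61.51 + j131.3) / (506 - j369.3) = -0.2029 + j0.1114 A.
Step 6 — Convert to polar: |I| = 0.2315 A, ∠I = 151.2°.

I = 0.2315∠151.2° A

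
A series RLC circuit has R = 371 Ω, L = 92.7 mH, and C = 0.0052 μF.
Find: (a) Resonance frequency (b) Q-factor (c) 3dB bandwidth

Step 1 — Resonance condition Im(Z)=0 gives ω₀ = 1/√(LC).
Step 2 — ω₀ = 1/√(0.0927·5.2e-09) = 4.555e+04 rad/s.
Step 3 — f₀ = ω₀/(2π) = 7249 Hz.
Step 4 — Series Q: Q = ω₀L/R = 4.555e+04·0.0927/371 = 11.38.
Step 5 — 3dB bandwidth: Δω = ω₀/Q = 4002 rad/s; BW = Δω/(2π) = 637 Hz.

(a) f₀ = 7249 Hz  (b) Q = 11.38  (c) BW = 637 Hz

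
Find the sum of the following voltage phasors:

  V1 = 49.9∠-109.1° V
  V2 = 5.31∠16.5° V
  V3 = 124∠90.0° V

Step 1 — Convert each phasor to rectangular form:
  V1 = 49.9·(cos(-109.1°) + j·sin(-109.1°)) = -16.33 - j47.15 V
  V2 = 5.31·(cos(16.5°) + j·sin(16.5°)) = 5.091 + j1.508 V
  V3 = 124·(cos(90.0°) + j·sin(90.0°)) = 0 + j124 V
Step 2 — Sum components: V_total = -11.24 + j78.36 V.
Step 3 — Convert to polar: |V_total| = 79.16 V, ∠V_total = 98.2°.

V_total = 79.16∠98.2° V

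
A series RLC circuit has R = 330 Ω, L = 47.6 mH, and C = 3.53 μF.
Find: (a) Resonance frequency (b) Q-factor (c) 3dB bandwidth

Step 1 — Resonance: ω₀ = 1/√(LC) = 1/√(0.0476·3.53e-06) = 2440 rad/s.
Step 2 — f₀ = ω₀/(2π) = 388.3 Hz.
Step 3 — Series Q: Q = ω₀L/R = 2440·0.0476/330 = 0.3519.
Step 4 — Bandwidth: Δω = ω₀/Q = 6933 rad/s; BW = Δω/(2π) = 1103 Hz.

(a) f₀ = 388.3 Hz  (b) Q = 0.3519  (c) BW = 1103 Hz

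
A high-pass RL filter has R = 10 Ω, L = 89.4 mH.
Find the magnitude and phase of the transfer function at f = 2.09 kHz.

Step 1 — Angular frequency: ω = 2π·2090 = 1.313e+04 rad/s.
Step 2 — Transfer function: H(jω) = jωL/(R + jωL).
Step 3 — Numerator jωL = j·1174; denominator R + jωL = 10 + j1174.
Step 4 — H = 0.9999 + j0.008517.
Step 5 — Magnitude: |H| = 1 (-0.0 dB); phase: φ = 0.5°.

|H| = 1 (-0.0 dB), φ = 0.5°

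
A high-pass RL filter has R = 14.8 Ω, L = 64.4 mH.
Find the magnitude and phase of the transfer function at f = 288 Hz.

Step 1 — Angular frequency: ω = 2π·288 = 1810 rad/s.
Step 2 — Transfer function: H(jω) = jωL/(R + jωL).
Step 3 — Numerator jωL = j·116.5; denominator R + jωL = 14.8 + j116.5.
Step 4 — H = 0.9841 + j0.125.
Step 5 — Magnitude: |H| = 0.992 (-0.1 dB); phase: φ = 7.2°.

|H| = 0.992 (-0.1 dB), φ = 7.2°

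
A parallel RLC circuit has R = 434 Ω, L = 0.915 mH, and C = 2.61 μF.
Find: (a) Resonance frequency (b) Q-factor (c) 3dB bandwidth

Step 1 — Resonance: ω₀ = 1/√(LC) = 1/√(0.000915·2.61e-06) = 2.046e+04 rad/s.
Step 2 — f₀ = ω₀/(2π) = 3257 Hz.
Step 3 — Parallel Q: Q = R/(ω₀L) = 434/(2.046e+04·0.000915) = 23.18.
Step 4 — Bandwidth: Δω = ω₀/Q = 882.8 rad/s; BW = Δω/(2π) = 140.5 Hz.

(a) f₀ = 3257 Hz  (b) Q = 23.18  (c) BW = 140.5 Hz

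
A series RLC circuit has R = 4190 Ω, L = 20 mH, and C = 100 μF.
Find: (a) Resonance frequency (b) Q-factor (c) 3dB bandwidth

Step 1 — Resonance: ω₀ = 1/√(LC) = 1/√(0.02·0.0001) = 707.1 rad/s.
Step 2 — f₀ = ω₀/(2π) = 112.5 Hz.
Step 3 — Series Q: Q = ω₀L/R = 707.1·0.02/4190 = 0.003375.
Step 4 — Bandwidth: Δω = ω₀/Q = 2.095e+05 rad/s; BW = Δω/(2π) = 3.334e+04 Hz.

(a) f₀ = 112.5 Hz  (b) Q = 0.003375  (c) BW = 3.334e+04 Hz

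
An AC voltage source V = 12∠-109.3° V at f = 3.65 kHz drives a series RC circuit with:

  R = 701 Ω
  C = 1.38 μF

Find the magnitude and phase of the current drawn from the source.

Step 1 — Angular frequency: ω = 2π·f = 2π·3650 = 2.293e+04 rad/s.
Step 2 — Component impedances:
  R: Z = R = 701 Ω
  C: Z = 1/(jωC) = -j/(ω·C) = 0 - j31.6 Ω
Step 3 — Series combination: Z_total = R + C = 701 - j31.6 Ω = 701.7∠-2.6° Ω.
Step 4 — Source phasor: V = 12∠-109.3° V = -3.966 - j11.33 V.
Step 5 — Ohm's law: I = V / Z_total = (-3.966 - j11.33) / (701 - j31.6) = -0.00492 - j0.01638 A.
Step 6 — Convert to polar: |I| = 0.0171 A, ∠I = -106.7°.

I = 0.0171∠-106.7° A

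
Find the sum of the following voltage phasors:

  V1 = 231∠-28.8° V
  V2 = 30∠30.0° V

Step 1 — Convert each phasor to rectangular form:
  V1 = 231·(cos(-28.8°) + j·sin(-28.8°)) = 202.4 - j111.3 V
  V2 = 30·(cos(30.0°) + j·sin(30.0°)) = 25.98 + j15 V
Step 2 — Sum components: V_total = 228.4 - j96.29 V.
Step 3 — Convert to polar: |V_total| = 247.9 V, ∠V_total = -22.9°.

V_total = 247.9∠-22.9° V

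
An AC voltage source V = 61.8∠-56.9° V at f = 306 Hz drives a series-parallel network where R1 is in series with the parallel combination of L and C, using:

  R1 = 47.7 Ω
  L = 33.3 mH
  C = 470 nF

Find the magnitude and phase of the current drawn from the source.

Step 1 — Angular frequency: ω = 2π·f = 2π·306 = 1923 rad/s.
Step 2 — Component impedances:
  R1: Z = R = 47.7 Ω
  L: Z = jωL = j·1923·0.0333 = 0 + j64.02 Ω
  C: Z = 1/(jωC) = -j/(ω·C) = 0 - j1107 Ω
Step 3 — Parallel branch: L || C = 1/(1/L + 1/C) = 0 + j67.96 Ω.
Step 4 — Series with R1: Z_total = R1 + (L || C) = 47.7 + j67.96 Ω = 83.03∠54.9° Ω.
Step 5 — Source phasor: V = 61.8∠-56.9° V = 33.75 - j51.77 V.
Step 6 — Ohm's law: I = V / Z_total = (33.75 - j51.77) / (47.7 + j67.96) = -0.2768 - j0.6909 A.
Step 7 — Convert to polar: |I| = 0.7443 A, ∠I = -111.8°.

I = 0.7443∠-111.8° A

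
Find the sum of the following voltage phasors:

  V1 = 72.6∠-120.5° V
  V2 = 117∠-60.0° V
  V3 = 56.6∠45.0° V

Step 1 — Convert each phasor to rectangular form:
  V1 = 72.6·(cos(-120.5°) + j·sin(-120.5°)) = -36.85 - j62.55 V
  V2 = 117·(cos(-60.0°) + j·sin(-60.0°)) = 58.5 - j101.3 V
  V3 = 56.6·(cos(45.0°) + j·sin(45.0°)) = 40.02 + j40.02 V
Step 2 — Sum components: V_total = 61.67 - j123.9 V.
Step 3 — Convert to polar: |V_total| = 138.4 V, ∠V_total = -63.5°.

V_total = 138.4∠-63.5° V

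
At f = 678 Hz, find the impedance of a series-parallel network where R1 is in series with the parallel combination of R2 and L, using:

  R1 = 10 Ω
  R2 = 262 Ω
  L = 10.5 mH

Step 1 — Angular frequency: ω = 2π·f = 2π·678 = 4260 rad/s.
Step 2 — Component impedances:
  R1: Z = R = 10 Ω
  R2: Z = R = 262 Ω
  L: Z = jωL = j·4260·0.0105 = 0 + j44.73 Ω
Step 3 — Parallel branch: R2 || L = 1/(1/R2 + 1/L) = 7.42 + j43.46 Ω.
Step 4 — Series with R1: Z_total = R1 + (R2 || L) = 17.42 + j43.46 Ω = 46.82∠68.2° Ω.

Z = 17.42 + j43.46 Ω = 46.82∠68.2° Ω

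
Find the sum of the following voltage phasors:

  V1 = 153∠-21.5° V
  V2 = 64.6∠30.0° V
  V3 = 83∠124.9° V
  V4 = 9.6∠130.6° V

Step 1 — Convert each phasor to rectangular form:
  V1 = 153·(cos(-21.5°) + j·sin(-21.5°)) = 142.4 - j56.07 V
  V2 = 64.6·(cos(30.0°) + j·sin(30.0°)) = 55.95 + j32.3 V
  V3 = 83·(cos(124.9°) + j·sin(124.9°)) = -47.49 + j68.07 V
  V4 = 9.6·(cos(130.6°) + j·sin(130.6°)) = -6.247 + j7.289 V
Step 2 — Sum components: V_total = 144.6 + j51.59 V.
Step 3 — Convert to polar: |V_total| = 153.5 V, ∠V_total = 19.6°.

V_total = 153.5∠19.6° V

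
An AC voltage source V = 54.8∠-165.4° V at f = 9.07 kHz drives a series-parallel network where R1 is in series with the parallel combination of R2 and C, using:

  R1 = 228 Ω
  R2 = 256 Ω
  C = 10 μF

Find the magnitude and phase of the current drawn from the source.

Step 1 — Angular frequency: ω = 2π·f = 2π·9070 = 5.699e+04 rad/s.
Step 2 — Component impedances:
  R1: Z = R = 228 Ω
  R2: Z = R = 256 Ω
  C: Z = 1/(jωC) = -j/(ω·C) = 0 - j1.755 Ω
Step 3 — Parallel branch: R2 || C = 1/(1/R2 + 1/C) = 0.01203 - j1.755 Ω.
Step 4 — Series with R1: Z_total = R1 + (R2 || C) = 228 - j1.755 Ω = 228∠-0.4° Ω.
Step 5 — Source phasor: V = 54.8∠-165.4° V = -53.03 - j13.81 V.
Step 6 — Ohm's law: I = V / Z_total = (-53.03 - j13.81) / (228 - j1.755) = -0.2321 - j0.06237 A.
Step 7 — Convert to polar: |I| = 0.2403 A, ∠I = -165.0°.

I = 0.2403∠-165.0° A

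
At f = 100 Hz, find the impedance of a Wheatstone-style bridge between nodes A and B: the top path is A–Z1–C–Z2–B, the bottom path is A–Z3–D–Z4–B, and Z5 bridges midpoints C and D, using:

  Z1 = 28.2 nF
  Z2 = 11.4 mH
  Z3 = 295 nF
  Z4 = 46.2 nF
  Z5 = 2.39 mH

Step 1 — Angular frequency: ω = 2π·f = 2π·100 = 628.3 rad/s.
Step 2 — Component impedances:
  Z1: Z = 1/(jωC) = -j/(ω·C) = 0 - j5.644e+04 Ω
  Z2: Z = jωL = j·628.3·0.0114 = 0 + j7.163 Ω
  Z3: Z = 1/(jωC) = -j/(ω·C) = 0 - j5395 Ω
  Z4: Z = 1/(jωC) = -j/(ω·C) = 0 - j3.445e+04 Ω
  Z5: Z = jωL = j·628.3·0.00239 = 0 + j1.502 Ω
Step 3 — Bridge requires nodal analysis (the Z5 bridge couples midpoints C and D, so the two paths cannot be reduced to a simple series/parallel combination). Setting node B to ground and injecting 1 A at node A, the 3-node admittance system at A, C, D solves to V_A = Z_AB = 0 - j4916 Ω = 4916∠-90.0° Ω.

Z = 0 - j4916 Ω = 4916∠-90.0° Ω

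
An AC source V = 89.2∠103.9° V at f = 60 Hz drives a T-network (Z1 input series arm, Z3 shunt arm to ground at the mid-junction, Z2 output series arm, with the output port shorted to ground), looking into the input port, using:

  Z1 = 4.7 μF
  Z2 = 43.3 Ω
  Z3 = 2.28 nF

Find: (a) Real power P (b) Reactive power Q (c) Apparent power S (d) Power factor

Step 1 — Angular frequency: ω = 2π·f = 2π·60 = 377 rad/s.
Step 2 — Component impedances:
  Z1: Z = 1/(jωC) = -j/(ω·C) = 0 - j564.4 Ω
  Z2: Z = R = 43.3 Ω
  Z3: Z = 1/(jωC) = -j/(ω·C) = 0 - j1.163e+06 Ω
Step 3 — With the output port shorted to ground, the output series arm Z2 runs from the junction to ground; the shunt arm Z3 also runs from the junction to ground. They appear in parallel: Z3 || Z2 = 43.3 - j0.001612 Ω.
Step 4 — Series with input arm Z1: Z_in = Z1 + (Z3 || Z2) = 43.3 - j564.4 Ω = 566∠-85.6° Ω.
Step 5 — Source phasor: V = 89.2∠103.9° V = -21.43 + j86.59 V.
Step 6 — Current: I = V / Z = -0.1554 - j0.02604 A = 0.1576∠-170.5° A.
Step 7 — Complex power: S = V·I* = 1.075 - j14.02 VA.
Step 8 — Real power: P = Re(S) = 1.075 W.
Step 9 — Reactive power: Q = Im(S) = -14.02 VAR.
Step 10 — Apparent power: |S| = 14.06 VA.
Step 11 — Power factor: PF = P/|S| = 0.0765 (leading).

(a) P = 1.075 W  (b) Q = -14.02 VAR  (c) S = 14.06 VA  (d) PF = 0.0765 (leading)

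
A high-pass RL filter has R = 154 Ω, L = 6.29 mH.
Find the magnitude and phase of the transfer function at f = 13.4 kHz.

Step 1 — Angular frequency: ω = 2π·1.34e+04 = 8.419e+04 rad/s.
Step 2 — Transfer function: H(jω) = jωL/(R + jωL).
Step 3 — Numerator jωL = j·529.6; denominator R + jωL = 154 + j529.6.
Step 4 — H = 0.922 + j0.2681.
Step 5 — Magnitude: |H| = 0.9602 (-0.4 dB); phase: φ = 16.2°.

|H| = 0.9602 (-0.4 dB), φ = 16.2°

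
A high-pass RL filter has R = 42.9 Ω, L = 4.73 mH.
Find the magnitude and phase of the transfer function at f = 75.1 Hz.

Step 1 — Angular frequency: ω = 2π·75.1 = 471.9 rad/s.
Step 2 — Transfer function: H(jω) = jωL/(R + jωL).
Step 3 — Numerator jωL = j·2.232; denominator R + jωL = 42.9 + j2.232.
Step 4 — H = 0.002699 + j0.05189.
Step 5 — Magnitude: |H| = 0.05196 (-25.7 dB); phase: φ = 87.0°.

|H| = 0.05196 (-25.7 dB), φ = 87.0°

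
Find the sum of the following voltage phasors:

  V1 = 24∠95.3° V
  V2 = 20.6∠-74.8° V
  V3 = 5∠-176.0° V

Step 1 — Convert each phasor to rectangular form:
  V1 = 24·(cos(95.3°) + j·sin(95.3°)) = -2.217 + j23.9 V
  V2 = 20.6·(cos(-74.8°) + j·sin(-74.8°)) = 5.401 - j19.88 V
  V3 = 5·(cos(-176.0°) + j·sin(-176.0°)) = -4.988 - j0.3488 V
Step 2 — Sum components: V_total = -1.804 + j3.669 V.
Step 3 — Convert to polar: |V_total| = 4.089 V, ∠V_total = 116.2°.

V_total = 4.089∠116.2° V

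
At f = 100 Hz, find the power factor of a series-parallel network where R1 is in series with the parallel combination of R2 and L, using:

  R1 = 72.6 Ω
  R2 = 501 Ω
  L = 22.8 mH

Step 1 — Angular frequency: ω = 2π·f = 2π·100 = 628.3 rad/s.
Step 2 — Component impedances:
  R1: Z = R = 72.6 Ω
  R2: Z = R = 501 Ω
  L: Z = jωL = j·628.3·0.0228 = 0 + j14.33 Ω
Step 3 — Parallel branch: R2 || L = 1/(1/R2 + 1/L) = 0.4093 + j14.31 Ω.
Step 4 — Series with R1: Z_total = R1 + (R2 || L) = 73.01 + j14.31 Ω = 74.4∠11.1° Ω.
Step 5 — Power factor: PF = cos(φ) = Re(Z)/|Z| = 73.01/74.4 = 0.9813.
Step 6 — Type: Im(Z) = 14.31 ⇒ lagging (phase φ = 11.1°).

PF = 0.9813 (lagging, φ = 11.1°)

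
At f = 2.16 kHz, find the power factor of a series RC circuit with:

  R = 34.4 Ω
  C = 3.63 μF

Step 1 — Angular frequency: ω = 2π·f = 2π·2160 = 1.357e+04 rad/s.
Step 2 — Component impedances:
  R: Z = R = 34.4 Ω
  C: Z = 1/(jωC) = -j/(ω·C) = 0 - j20.3 Ω
Step 3 — Series combination: Z_total = R + C = 34.4 - j20.3 Ω = 39.94∠-30.5° Ω.
Step 4 — Power factor: PF = cos(φ) = Re(Z)/|Z| = 34.4/39.942 = 0.8612.
Step 5 — Type: Im(Z) = -20.3 ⇒ leading (phase φ = -30.5°).

PF = 0.8612 (leading, φ = -30.5°)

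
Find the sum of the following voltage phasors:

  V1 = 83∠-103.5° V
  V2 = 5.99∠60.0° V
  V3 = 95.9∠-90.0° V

Step 1 — Convert each phasor to rectangular form:
  V1 = 83·(cos(-103.5°) + j·sin(-103.5°)) = -19.38 - j80.71 V
  V2 = 5.99·(cos(60.0°) + j·sin(60.0°)) = 2.995 + j5.187 V
  V3 = 95.9·(cos(-90.0°) + j·sin(-90.0°)) = 0 - j95.9 V
Step 2 — Sum components: V_total = -16.38 - j171.4 V.
Step 3 — Convert to polar: |V_total| = 172.2 V, ∠V_total = -95.5°.

V_total = 172.2∠-95.5° V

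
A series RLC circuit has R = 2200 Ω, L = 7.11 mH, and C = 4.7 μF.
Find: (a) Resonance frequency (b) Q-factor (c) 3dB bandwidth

Step 1 — Resonance: ω₀ = 1/√(LC) = 1/√(0.00711·4.7e-06) = 5470 rad/s.
Step 2 — f₀ = ω₀/(2π) = 870.6 Hz.
Step 3 — Series Q: Q = ω₀L/R = 5470·0.00711/2200 = 0.01768.
Step 4 — Bandwidth: Δω = ω₀/Q = 3.094e+05 rad/s; BW = Δω/(2π) = 4.925e+04 Hz.

(a) f₀ = 870.6 Hz  (b) Q = 0.01768  (c) BW = 4.925e+04 Hz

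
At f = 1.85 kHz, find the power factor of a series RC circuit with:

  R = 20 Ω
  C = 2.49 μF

Step 1 — Angular frequency: ω = 2π·f = 2π·1850 = 1.162e+04 rad/s.
Step 2 — Component impedances:
  R: Z = R = 20 Ω
  C: Z = 1/(jωC) = -j/(ω·C) = 0 - j34.55 Ω
Step 3 — Series combination: Z_total = R + C = 20 - j34.55 Ω = 39.92∠-59.9° Ω.
Step 4 — Power factor: PF = cos(φ) = Re(Z)/|Z| = 20/39.92 = 0.501.
Step 5 — Type: Im(Z) = -34.55 ⇒ leading (phase φ = -59.9°).

PF = 0.501 (leading, φ = -59.9°)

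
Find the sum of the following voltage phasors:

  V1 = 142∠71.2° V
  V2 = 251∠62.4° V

Step 1 — Convert each phasor to rectangular form:
  V1 = 142·(cos(71.2°) + j·sin(71.2°)) = 45.76 + j134.4 V
  V2 = 251·(cos(62.4°) + j·sin(62.4°)) = 116.3 + j222.4 V
Step 2 — Sum components: V_total = 162 + j356.9 V.
Step 3 — Convert to polar: |V_total| = 391.9 V, ∠V_total = 65.6°.

V_total = 391.9∠65.6° V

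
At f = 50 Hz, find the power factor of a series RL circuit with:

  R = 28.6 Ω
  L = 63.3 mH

Step 1 — Angular frequency: ω = 2π·f = 2π·50 = 314.2 rad/s.
Step 2 — Component impedances:
  R: Z = R = 28.6 Ω
  L: Z = jωL = j·314.2·0.0633 = 0 + j19.89 Ω
Step 3 — Series combination: Z_total = R + L = 28.6 + j19.89 Ω = 34.83∠34.8° Ω.
Step 4 — Power factor: PF = cos(φ) = Re(Z)/|Z| = 28.6/34.834 = 0.821.
Step 5 — Type: Im(Z) = 19.89 ⇒ lagging (phase φ = 34.8°).

PF = 0.821 (lagging, φ = 34.8°)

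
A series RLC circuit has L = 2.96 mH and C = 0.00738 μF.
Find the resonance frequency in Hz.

Step 1 — Resonance condition Im(Z)=0 gives ω₀ = 1/√(LC).
Step 2 — ω₀ = 1/√(0.00296·7.38e-09) = 2.14e+05 rad/s.
Step 3 — f₀ = ω₀/(2π) = 3.405e+04 Hz.

f₀ = 3.405e+04 Hz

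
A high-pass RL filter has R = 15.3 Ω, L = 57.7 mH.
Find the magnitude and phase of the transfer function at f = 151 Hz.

Step 1 — Angular frequency: ω = 2π·151 = 948.8 rad/s.
Step 2 — Transfer function: H(jω) = jωL/(R + jωL).
Step 3 — Numerator jωL = j·54.74; denominator R + jωL = 15.3 + j54.74.
Step 4 — H = 0.9275 + j0.2592.
Step 5 — Magnitude: |H| = 0.9631 (-0.3 dB); phase: φ = 15.6°.

|H| = 0.9631 (-0.3 dB), φ = 15.6°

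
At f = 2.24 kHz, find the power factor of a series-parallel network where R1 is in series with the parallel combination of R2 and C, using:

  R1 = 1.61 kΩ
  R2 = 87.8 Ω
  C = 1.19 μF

Step 1 — Angular frequency: ω = 2π·f = 2π·2240 = 1.407e+04 rad/s.
Step 2 — Component impedances:
  R1: Z = R = 1610 Ω
  R2: Z = R = 87.8 Ω
  C: Z = 1/(jωC) = -j/(ω·C) = 0 - j59.71 Ω
Step 3 — Parallel branch: R2 || C = 1/(1/R2 + 1/C) = 27.76 - j40.83 Ω.
Step 4 — Series with R1: Z_total = R1 + (R2 || C) = 1638 - j40.83 Ω = 1638∠-1.4° Ω.
Step 5 — Power factor: PF = cos(φ) = Re(Z)/|Z| = 1637.8/1638.3 = 0.9997.
Step 6 — Type: Im(Z) = -40.83 ⇒ leading (phase φ = -1.4°).

PF = 0.9997 (leading, φ = -1.4°)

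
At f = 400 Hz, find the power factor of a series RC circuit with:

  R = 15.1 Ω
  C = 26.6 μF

Step 1 — Angular frequency: ω = 2π·f = 2π·400 = 2513 rad/s.
Step 2 — Component impedances:
  R: Z = R = 15.1 Ω
  C: Z = 1/(jωC) = -j/(ω·C) = 0 - j14.96 Ω
Step 3 — Series combination: Z_total = R + C = 15.1 - j14.96 Ω = 21.25∠-44.7° Ω.
Step 4 — Power factor: PF = cos(φ) = Re(Z)/|Z| = 15.1/21.255 = 0.7104.
Step 5 — Type: Im(Z) = -14.96 ⇒ leading (phase φ = -44.7°).

PF = 0.7104 (leading, φ = -44.7°)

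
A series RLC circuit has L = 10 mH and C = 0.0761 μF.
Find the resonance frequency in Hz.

Step 1 — Resonance condition Im(Z)=0 gives ω₀ = 1/√(LC).
Step 2 — ω₀ = 1/√(0.01·7.61e-08) = 3.625e+04 rad/s.
Step 3 — f₀ = ω₀/(2π) = 5769 Hz.

f₀ = 5769 Hz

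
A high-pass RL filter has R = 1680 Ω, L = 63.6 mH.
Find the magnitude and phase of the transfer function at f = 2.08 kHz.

Step 1 — Angular frequency: ω = 2π·2080 = 1.307e+04 rad/s.
Step 2 — Transfer function: H(jω) = jωL/(R + jωL).
Step 3 — Numerator jωL = j·831.2; denominator R + jωL = 1680 + j831.2.
Step 4 — H = 0.1966 + j0.3975.
Step 5 — Magnitude: |H| = 0.4434 (-7.1 dB); phase: φ = 63.7°.

|H| = 0.4434 (-7.1 dB), φ = 63.7°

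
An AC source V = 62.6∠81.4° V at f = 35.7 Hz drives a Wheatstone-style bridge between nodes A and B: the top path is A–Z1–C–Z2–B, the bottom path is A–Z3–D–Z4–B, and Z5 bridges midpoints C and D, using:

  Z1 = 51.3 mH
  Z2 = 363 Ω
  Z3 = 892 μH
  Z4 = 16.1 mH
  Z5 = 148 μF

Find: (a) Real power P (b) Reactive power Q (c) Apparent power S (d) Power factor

Step 1 — Angular frequency: ω = 2π·f = 2π·35.7 = 224.3 rad/s.
Step 2 — Component impedances:
  Z1: Z = jωL = j·224.3·0.0513 = 0 + j11.51 Ω
  Z2: Z = R = 363 Ω
  Z3: Z = jωL = j·224.3·0.000892 = 0 + j0.2001 Ω
  Z4: Z = jωL = j·224.3·0.0161 = 0 + j3.611 Ω
  Z5: Z = 1/(jωC) = -j/(ω·C) = 0 - j30.12 Ω
Step 3 — Bridge requires nodal analysis (the Z5 bridge couples midpoints C and D, so the two paths cannot be reduced to a simple series/parallel combination). Setting node B to ground and injecting 1 A at node A, the 3-node admittance system at A, C, D solves to V_A = Z_AB = 0.04257 + j3.811 Ω = 3.811∠89.4° Ω.
Step 4 — Source phasor: V = 62.6∠81.4° V = 9.361 + j61.9 V.
Step 5 — Current: I = V / Z = 16.27 - j2.275 A = 16.43∠-8.0° A.
Step 6 — Complex power: S = V·I* = 11.48 + j1028 VA.
Step 7 — Real power: P = Re(S) = 11.48 W.
Step 8 — Reactive power: Q = Im(S) = 1028 VAR.
Step 9 — Apparent power: |S| = 1028 VA.
Step 10 — Power factor: PF = P/|S| = 0.01117 (lagging).

(a) P = 11.48 W  (b) Q = 1028 VAR  (c) S = 1028 VA  (d) PF = 0.01117 (lagging)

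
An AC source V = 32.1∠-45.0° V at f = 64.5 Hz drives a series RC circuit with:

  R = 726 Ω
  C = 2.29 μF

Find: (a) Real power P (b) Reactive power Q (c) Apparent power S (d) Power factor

Step 1 — Angular frequency: ω = 2π·f = 2π·64.5 = 405.3 rad/s.
Step 2 — Component impedances:
  R: Z = R = 726 Ω
  C: Z = 1/(jωC) = -j/(ω·C) = 0 - j1078 Ω
Step 3 — Series combination: Z_total = R + C = 726 - j1078 Ω = 1299∠-56.0° Ω.
Step 4 — Source phasor: V = 32.1∠-45.0° V = 22.7 - j22.7 V.
Step 5 — Current: I = V / Z = 0.02425 + j0.004726 A = 0.02471∠11.0° A.
Step 6 — Complex power: S = V·I* = 0.4431 - j0.6577 VA.
Step 7 — Real power: P = Re(S) = 0.4431 W.
Step 8 — Reactive power: Q = Im(S) = -0.6577 VAR.
Step 9 — Apparent power: |S| = 0.7931 VA.
Step 10 — Power factor: PF = P/|S| = 0.5588 (leading).

(a) P = 0.4431 W  (b) Q = -0.6577 VAR  (c) S = 0.7931 VA  (d) PF = 0.5588 (leading)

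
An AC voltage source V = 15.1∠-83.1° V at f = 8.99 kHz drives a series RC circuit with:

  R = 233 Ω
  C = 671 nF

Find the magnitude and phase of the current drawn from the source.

Step 1 — Angular frequency: ω = 2π·f = 2π·8990 = 5.649e+04 rad/s.
Step 2 — Component impedances:
  R: Z = R = 233 Ω
  C: Z = 1/(jωC) = -j/(ω·C) = 0 - j26.38 Ω
Step 3 — Series combination: Z_total = R + C = 233 - j26.38 Ω = 234.5∠-6.5° Ω.
Step 4 — Source phasor: V = 15.1∠-83.1° V = 1.814 - j14.99 V.
Step 5 — Ohm's law: I = V / Z_total = (1.814 - j14.99) / (233 - j26.38) = 0.01488 - j0.06265 A.
Step 6 — Convert to polar: |I| = 0.0644 A, ∠I = -76.6°.

I = 0.0644∠-76.6° A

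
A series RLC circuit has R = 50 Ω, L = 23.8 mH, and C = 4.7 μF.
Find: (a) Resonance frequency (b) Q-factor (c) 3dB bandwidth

Step 1 — Resonance condition Im(Z)=0 gives ω₀ = 1/√(LC).
Step 2 — ω₀ = 1/√(0.0238·4.7e-06) = 2990 rad/s.
Step 3 — f₀ = ω₀/(2π) = 475.9 Hz.
Step 4 — Series Q: Q = ω₀L/R = 2990·0.0238/50 = 1.423.
Step 5 — 3dB bandwidth: Δω = ω₀/Q = 2101 rad/s; BW = Δω/(2π) = 334.4 Hz.

(a) f₀ = 475.9 Hz  (b) Q = 1.423  (c) BW = 334.4 Hz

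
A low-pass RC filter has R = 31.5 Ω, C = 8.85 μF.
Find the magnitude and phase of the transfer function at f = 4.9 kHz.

Step 1 — Angular frequency: ω = 2π·4900 = 3.079e+04 rad/s.
Step 2 — Transfer function: H(jω) = 1/(1 + jωRC).
Step 3 — Denominator: 1 + jωRC = 1 + j·3.079e+04·31.5·8.85e-06 = 1 + j8.583.
Step 4 — H = 0.01339 - j0.115.
Step 5 — Magnitude: |H| = 0.1157 (-18.7 dB); phase: φ = -83.4°.

|H| = 0.1157 (-18.7 dB), φ = -83.4°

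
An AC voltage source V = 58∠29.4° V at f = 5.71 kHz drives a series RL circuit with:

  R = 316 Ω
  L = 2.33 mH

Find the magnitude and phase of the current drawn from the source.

Step 1 — Angular frequency: ω = 2π·f = 2π·5710 = 3.588e+04 rad/s.
Step 2 — Component impedances:
  R: Z = R = 316 Ω
  L: Z = jωL = j·3.588e+04·0.00233 = 0 + j83.59 Ω
Step 3 — Series combination: Z_total = R + L = 316 + j83.59 Ω = 326.9∠14.8° Ω.
Step 4 — Source phasor: V = 58∠29.4° V = 50.53 + j28.47 V.
Step 5 — Ohm's law: I = V / Z_total = (50.53 + j28.47) / (316 + j83.59) = 0.1717 + j0.04468 A.
Step 6 — Convert to polar: |I| = 0.1774 A, ∠I = 14.6°.

I = 0.1774∠14.6° A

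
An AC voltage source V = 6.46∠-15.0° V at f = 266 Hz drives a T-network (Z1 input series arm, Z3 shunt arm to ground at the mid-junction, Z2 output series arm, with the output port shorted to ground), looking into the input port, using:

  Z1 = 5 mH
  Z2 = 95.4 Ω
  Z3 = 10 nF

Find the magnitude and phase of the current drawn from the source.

Step 1 — Angular frequency: ω = 2π·f = 2π·266 = 1671 rad/s.
Step 2 — Component impedances:
  Z1: Z = jωL = j·1671·0.005 = 0 + j8.357 Ω
  Z2: Z = R = 95.4 Ω
  Z3: Z = 1/(jωC) = -j/(ω·C) = 0 - j5.983e+04 Ω
Step 3 — With the output port shorted to ground, the output series arm Z2 runs from the junction to ground; the shunt arm Z3 also runs from the junction to ground. They appear in parallel: Z3 || Z2 = 95.4 - j0.1521 Ω.
Step 4 — Series with input arm Z1: Z_in = Z1 + (Z3 || Z2) = 95.4 + j8.205 Ω = 95.75∠4.9° Ω.
Step 5 — Source phasor: V = 6.46∠-15.0° V = 6.24 - j1.672 V.
Step 6 — Ohm's law: I = V / Z_total = (6.24 - j1.672) / (95.4 + j8.205) = 0.06343 - j0.02298 A.
Step 7 — Convert to polar: |I| = 0.06747 A, ∠I = -19.9°.

I = 0.06747∠-19.9° A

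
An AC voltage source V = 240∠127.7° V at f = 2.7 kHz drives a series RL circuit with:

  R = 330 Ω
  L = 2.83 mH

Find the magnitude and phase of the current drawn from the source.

Step 1 — Angular frequency: ω = 2π·f = 2π·2700 = 1.696e+04 rad/s.
Step 2 — Component impedances:
  R: Z = R = 330 Ω
  L: Z = jωL = j·1.696e+04·0.00283 = 0 + j48.01 Ω
Step 3 — Series combination: Z_total = R + L = 330 + j48.01 Ω = 333.5∠8.3° Ω.
Step 4 — Source phasor: V = 240∠127.7° V = -146.8 + j189.9 V.
Step 5 — Ohm's law: I = V / Z_total = (-146.8 + j189.9) / (330 + j48.01) = -0.3535 + j0.6269 A.
Step 6 — Convert to polar: |I| = 0.7197 A, ∠I = 119.4°.

I = 0.7197∠119.4° A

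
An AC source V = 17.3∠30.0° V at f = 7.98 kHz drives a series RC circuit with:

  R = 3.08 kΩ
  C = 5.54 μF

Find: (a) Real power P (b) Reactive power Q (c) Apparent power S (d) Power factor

Step 1 — Angular frequency: ω = 2π·f = 2π·7980 = 5.014e+04 rad/s.
Step 2 — Component impedances:
  R: Z = R = 3080 Ω
  C: Z = 1/(jωC) = -j/(ω·C) = 0 - j3.6 Ω
Step 3 — Series combination: Z_total = R + C = 3080 - j3.6 Ω = 3080∠-0.1° Ω.
Step 4 — Source phasor: V = 17.3∠30.0° V = 14.98 + j8.65 V.
Step 5 — Current: I = V / Z = 0.004861 + j0.002814 A = 0.005617∠30.1° A.
Step 6 — Complex power: S = V·I* = 0.09717 - j0.0001136 VA.
Step 7 — Real power: P = Re(S) = 0.09717 W.
Step 8 — Reactive power: Q = Im(S) = -0.0001136 VAR.
Step 9 — Apparent power: |S| = 0.09717 VA.
Step 10 — Power factor: PF = P/|S| = 1 (leading).

(a) P = 0.09717 W  (b) Q = -0.0001136 VAR  (c) S = 0.09717 VA  (d) PF = 1 (leading)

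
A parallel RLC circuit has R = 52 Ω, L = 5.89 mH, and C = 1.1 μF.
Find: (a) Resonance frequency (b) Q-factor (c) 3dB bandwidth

Step 1 — Resonance: ω₀ = 1/√(LC) = 1/√(0.00589·1.1e-06) = 1.242e+04 rad/s.
Step 2 — f₀ = ω₀/(2π) = 1977 Hz.
Step 3 — Parallel Q: Q = R/(ω₀L) = 52/(1.242e+04·0.00589) = 0.7106.
Step 4 — Bandwidth: Δω = ω₀/Q = 1.748e+04 rad/s; BW = Δω/(2π) = 2782 Hz.

(a) f₀ = 1977 Hz  (b) Q = 0.7106  (c) BW = 2782 Hz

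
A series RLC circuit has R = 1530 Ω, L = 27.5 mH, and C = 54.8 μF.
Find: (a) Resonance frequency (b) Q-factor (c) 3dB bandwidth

Step 1 — Resonance: ω₀ = 1/√(LC) = 1/√(0.0275·5.48e-05) = 814.6 rad/s.
Step 2 — f₀ = ω₀/(2π) = 129.6 Hz.
Step 3 — Series Q: Q = ω₀L/R = 814.6·0.0275/1530 = 0.01464.
Step 4 — Bandwidth: Δω = ω₀/Q = 5.564e+04 rad/s; BW = Δω/(2π) = 8855 Hz.

(a) f₀ = 129.6 Hz  (b) Q = 0.01464  (c) BW = 8855 Hz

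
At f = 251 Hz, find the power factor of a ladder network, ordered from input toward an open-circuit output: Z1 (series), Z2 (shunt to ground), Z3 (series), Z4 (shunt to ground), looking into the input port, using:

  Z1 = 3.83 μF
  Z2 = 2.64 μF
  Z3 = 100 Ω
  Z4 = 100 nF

Step 1 — Angular frequency: ω = 2π·f = 2π·251 = 1577 rad/s.
Step 2 — Component impedances:
  Z1: Z = 1/(jωC) = -j/(ω·C) = 0 - j165.6 Ω
  Z2: Z = 1/(jωC) = -j/(ω·C) = 0 - j240.2 Ω
  Z3: Z = R = 100 Ω
  Z4: Z = 1/(jωC) = -j/(ω·C) = 0 - j6341 Ω
Step 3 — Ladder network (open output): work backward from the far end, alternating series and parallel combinations. Z_in = 0.1332 - j397 Ω = 397∠-90.0° Ω.
Step 4 — Power factor: PF = cos(φ) = Re(Z)/|Z| = 0.1332/397 = 0.0003355.
Step 5 — Type: Im(Z) = -397 ⇒ leading (phase φ = -90.0°).

PF = 0.0003355 (leading, φ = -90.0°)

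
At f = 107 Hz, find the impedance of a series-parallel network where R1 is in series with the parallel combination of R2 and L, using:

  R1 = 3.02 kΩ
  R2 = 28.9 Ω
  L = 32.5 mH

Step 1 — Angular frequency: ω = 2π·f = 2π·107 = 672.3 rad/s.
Step 2 — Component impedances:
  R1: Z = R = 3020 Ω
  R2: Z = R = 28.9 Ω
  L: Z = jωL = j·672.3·0.0325 = 0 + j21.85 Ω
Step 3 — Parallel branch: R2 || L = 1/(1/R2 + 1/L) = 10.51 + j13.9 Ω.
Step 4 — Series with R1: Z_total = R1 + (R2 || L) = 3031 + j13.9 Ω = 3031∠0.3° Ω.

Z = 3031 + j13.9 Ω = 3031∠0.3° Ω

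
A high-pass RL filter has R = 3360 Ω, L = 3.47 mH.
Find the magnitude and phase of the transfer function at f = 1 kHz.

Step 1 — Angular frequency: ω = 2π·1000 = 6283 rad/s.
Step 2 — Transfer function: H(jω) = jωL/(R + jωL).
Step 3 — Numerator jωL = j·21.8; denominator R + jωL = 3360 + j21.8.
Step 4 — H = 4.21e-05 + j0.006489.
Step 5 — Magnitude: |H| = 0.006489 (-43.8 dB); phase: φ = 89.6°.

|H| = 0.006489 (-43.8 dB), φ = 89.6°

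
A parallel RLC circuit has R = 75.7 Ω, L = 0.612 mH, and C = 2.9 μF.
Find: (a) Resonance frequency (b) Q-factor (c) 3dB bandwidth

Step 1 — Resonance: ω₀ = 1/√(LC) = 1/√(0.000612·2.9e-06) = 2.374e+04 rad/s.
Step 2 — f₀ = ω₀/(2π) = 3778 Hz.
Step 3 — Parallel Q: Q = R/(ω₀L) = 75.7/(2.374e+04·0.000612) = 5.211.
Step 4 — Bandwidth: Δω = ω₀/Q = 4555 rad/s; BW = Δω/(2π) = 725 Hz.

(a) f₀ = 3778 Hz  (b) Q = 5.211  (c) BW = 725 Hz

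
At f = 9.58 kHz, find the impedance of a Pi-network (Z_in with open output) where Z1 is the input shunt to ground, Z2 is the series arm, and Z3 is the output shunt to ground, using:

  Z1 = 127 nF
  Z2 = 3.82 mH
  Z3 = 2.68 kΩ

Step 1 — Angular frequency: ω = 2π·f = 2π·9580 = 6.019e+04 rad/s.
Step 2 — Component impedances:
  Z1: Z = 1/(jωC) = -j/(ω·C) = 0 - j130.8 Ω
  Z2: Z = jωL = j·6.019e+04·0.00382 = 0 + j229.9 Ω
  Z3: Z = R = 2680 Ω
Step 3 — With open output, the series arm Z2 and the output shunt Z3 appear in series to ground: Z2 + Z3 = 2680 + j229.9 Ω.
Step 4 — Parallel with input shunt Z1: Z_in = Z1 || (Z2 + Z3) = 6.376 - j131 Ω = 131.2∠-87.2° Ω.

Z = 6.376 - j131 Ω = 131.2∠-87.2° Ω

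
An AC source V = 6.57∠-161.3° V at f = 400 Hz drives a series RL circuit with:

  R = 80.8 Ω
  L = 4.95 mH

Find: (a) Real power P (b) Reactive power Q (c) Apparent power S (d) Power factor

Step 1 — Angular frequency: ω = 2π·f = 2π·400 = 2513 rad/s.
Step 2 — Component impedances:
  R: Z = R = 80.8 Ω
  L: Z = jωL = j·2513·0.00495 = 0 + j12.44 Ω
Step 3 — Series combination: Z_total = R + L = 80.8 + j12.44 Ω = 81.75∠8.8° Ω.
Step 4 — Source phasor: V = 6.57∠-161.3° V = -6.223 - j2.106 V.
Step 5 — Current: I = V / Z = -0.07916 - j0.01388 A = 0.08036∠-170.1° A.
Step 6 — Complex power: S = V·I* = 0.5218 + j0.08035 VA.
Step 7 — Real power: P = Re(S) = 0.5218 W.
Step 8 — Reactive power: Q = Im(S) = 0.08035 VAR.
Step 9 — Apparent power: |S| = 0.528 VA.
Step 10 — Power factor: PF = P/|S| = 0.9884 (lagging).

(a) P = 0.5218 W  (b) Q = 0.08035 VAR  (c) S = 0.528 VA  (d) PF = 0.9884 (lagging)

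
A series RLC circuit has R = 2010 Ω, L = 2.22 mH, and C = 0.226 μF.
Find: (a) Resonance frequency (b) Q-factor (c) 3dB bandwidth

Step 1 — Resonance: ω₀ = 1/√(LC) = 1/√(0.00222·2.26e-07) = 4.464e+04 rad/s.
Step 2 — f₀ = ω₀/(2π) = 7105 Hz.
Step 3 — Series Q: Q = ω₀L/R = 4.464e+04·0.00222/2010 = 0.04931.
Step 4 — Bandwidth: Δω = ω₀/Q = 9.054e+05 rad/s; BW = Δω/(2π) = 1.441e+05 Hz.

(a) f₀ = 7105 Hz  (b) Q = 0.04931  (c) BW = 1.441e+05 Hz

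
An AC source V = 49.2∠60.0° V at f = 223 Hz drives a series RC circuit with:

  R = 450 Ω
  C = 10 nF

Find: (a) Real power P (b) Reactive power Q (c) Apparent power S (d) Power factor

Step 1 — Angular frequency: ω = 2π·f = 2π·223 = 1401 rad/s.
Step 2 — Component impedances:
  R: Z = R = 450 Ω
  C: Z = 1/(jωC) = -j/(ω·C) = 0 - j7.137e+04 Ω
Step 3 — Series combination: Z_total = R + C = 450 - j7.137e+04 Ω = 7.137e+04∠-89.6° Ω.
Step 4 — Source phasor: V = 49.2∠60.0° V = 24.6 + j42.61 V.
Step 5 — Current: I = V / Z = -0.0005948 + j0.0003484 A = 0.0006894∠149.6° A.
Step 6 — Complex power: S = V·I* = 0.0002138 - j0.03392 VA.
Step 7 — Real power: P = Re(S) = 0.0002138 W.
Step 8 — Reactive power: Q = Im(S) = -0.03392 VAR.
Step 9 — Apparent power: |S| = 0.03392 VA.
Step 10 — Power factor: PF = P/|S| = 0.006305 (leading).

(a) P = 0.0002138 W  (b) Q = -0.03392 VAR  (c) S = 0.03392 VA  (d) PF = 0.006305 (leading)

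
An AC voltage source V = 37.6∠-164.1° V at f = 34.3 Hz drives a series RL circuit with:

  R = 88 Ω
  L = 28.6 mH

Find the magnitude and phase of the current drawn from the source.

Step 1 — Angular frequency: ω = 2π·f = 2π·34.3 = 215.5 rad/s.
Step 2 — Component impedances:
  R: Z = R = 88 Ω
  L: Z = jωL = j·215.5·0.0286 = 0 + j6.164 Ω
Step 3 — Series combination: Z_total = R + L = 88 + j6.164 Ω = 88.22∠4.0° Ω.
Step 4 — Source phasor: V = 37.6∠-164.1° V = -36.16 - j10.3 V.
Step 5 — Ohm's law: I = V / Z_total = (-36.16 - j10.3) / (88 + j6.164) = -0.4171 - j0.08784 A.
Step 6 — Convert to polar: |I| = 0.4262 A, ∠I = -168.1°.

I = 0.4262∠-168.1° A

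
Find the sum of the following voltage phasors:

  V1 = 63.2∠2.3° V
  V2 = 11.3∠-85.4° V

Step 1 — Convert each phasor to rectangular form:
  V1 = 63.2·(cos(2.3°) + j·sin(2.3°)) = 63.15 + j2.536 V
  V2 = 11.3·(cos(-85.4°) + j·sin(-85.4°)) = 0.9062 - j11.26 V
Step 2 — Sum components: V_total = 64.06 - j8.727 V.
Step 3 — Convert to polar: |V_total| = 64.65 V, ∠V_total = -7.8°.

V_total = 64.65∠-7.8° V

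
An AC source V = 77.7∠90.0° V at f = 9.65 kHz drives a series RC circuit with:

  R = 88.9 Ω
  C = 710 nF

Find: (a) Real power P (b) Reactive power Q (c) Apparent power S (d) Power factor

Step 1 — Angular frequency: ω = 2π·f = 2π·9650 = 6.063e+04 rad/s.
Step 2 — Component impedances:
  R: Z = R = 88.9 Ω
  C: Z = 1/(jωC) = -j/(ω·C) = 0 - j23.23 Ω
Step 3 — Series combination: Z_total = R + C = 88.9 - j23.23 Ω = 91.88∠-14.6° Ω.
Step 4 — Source phasor: V = 77.7∠90.0° V = 0 + j77.7 V.
Step 5 — Current: I = V / Z = -0.2138 + j0.8182 A = 0.8456∠104.6° A.
Step 6 — Complex power: S = V·I* = 63.57 - j16.61 VA.
Step 7 — Real power: P = Re(S) = 63.57 W.
Step 8 — Reactive power: Q = Im(S) = -16.61 VAR.
Step 9 — Apparent power: |S| = 65.71 VA.
Step 10 — Power factor: PF = P/|S| = 0.9675 (leading).

(a) P = 63.57 W  (b) Q = -16.61 VAR  (c) S = 65.71 VA  (d) PF = 0.9675 (leading)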